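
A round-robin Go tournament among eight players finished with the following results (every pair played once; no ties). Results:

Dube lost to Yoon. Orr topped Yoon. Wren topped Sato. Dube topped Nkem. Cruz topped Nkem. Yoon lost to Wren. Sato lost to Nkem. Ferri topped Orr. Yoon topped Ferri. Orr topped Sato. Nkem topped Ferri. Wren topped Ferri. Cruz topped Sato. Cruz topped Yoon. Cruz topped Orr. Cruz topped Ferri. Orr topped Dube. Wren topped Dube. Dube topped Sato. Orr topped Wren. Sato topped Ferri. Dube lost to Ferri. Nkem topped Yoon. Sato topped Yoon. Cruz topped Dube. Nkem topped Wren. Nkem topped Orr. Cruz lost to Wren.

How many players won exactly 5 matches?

2

Win totals: Sato 2, Nkem 5, Ferri 2, Dube 2, Cruz 6, Wren 5, Orr 4, Yoon 2.
Exactly 5: Nkem, Wren — 2 players.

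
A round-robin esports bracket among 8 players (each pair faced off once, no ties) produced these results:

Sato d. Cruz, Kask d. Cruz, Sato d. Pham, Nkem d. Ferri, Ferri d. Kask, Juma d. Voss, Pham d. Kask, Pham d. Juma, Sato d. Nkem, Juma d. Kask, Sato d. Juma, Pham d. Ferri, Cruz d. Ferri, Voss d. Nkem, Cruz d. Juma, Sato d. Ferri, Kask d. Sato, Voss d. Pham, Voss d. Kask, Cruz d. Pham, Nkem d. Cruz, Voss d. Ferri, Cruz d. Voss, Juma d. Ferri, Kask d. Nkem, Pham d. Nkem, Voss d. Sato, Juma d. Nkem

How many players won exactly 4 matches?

Win totals: Juma 4, Sato 5, Pham 4, Cruz 4, Kask 3, Nkem 2, Ferri 1, Voss 5.
Exactly 4: Juma, Pham, Cruz — 3 players.

3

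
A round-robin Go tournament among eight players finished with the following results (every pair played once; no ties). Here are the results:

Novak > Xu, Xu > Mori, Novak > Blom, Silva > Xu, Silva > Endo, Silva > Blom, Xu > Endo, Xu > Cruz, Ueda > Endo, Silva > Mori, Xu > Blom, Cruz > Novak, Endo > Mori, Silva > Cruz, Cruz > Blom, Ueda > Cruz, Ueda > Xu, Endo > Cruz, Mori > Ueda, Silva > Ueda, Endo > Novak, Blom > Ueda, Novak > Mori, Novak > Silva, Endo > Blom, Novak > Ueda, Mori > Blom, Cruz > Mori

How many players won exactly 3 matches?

2

Win totals: Silva 6, Xu 4, Mori 2, Blom 1, Novak 5, Cruz 3, Ueda 3, Endo 4.
Exactly 3: Cruz, Ueda — 2 players.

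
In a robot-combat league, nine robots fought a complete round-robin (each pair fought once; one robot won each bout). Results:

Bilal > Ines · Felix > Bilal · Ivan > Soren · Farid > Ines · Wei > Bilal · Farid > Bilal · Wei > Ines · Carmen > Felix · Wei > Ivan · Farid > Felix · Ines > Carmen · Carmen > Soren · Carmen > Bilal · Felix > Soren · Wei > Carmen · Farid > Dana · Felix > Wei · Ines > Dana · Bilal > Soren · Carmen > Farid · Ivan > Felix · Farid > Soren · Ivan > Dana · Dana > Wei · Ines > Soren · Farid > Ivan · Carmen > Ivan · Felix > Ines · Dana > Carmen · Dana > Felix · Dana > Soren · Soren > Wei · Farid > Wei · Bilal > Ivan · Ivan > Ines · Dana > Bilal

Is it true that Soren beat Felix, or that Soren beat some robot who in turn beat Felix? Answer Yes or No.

Soren did not beat Felix directly.
Soren beat Wei, but each of them lost to Felix. No two-step path.

No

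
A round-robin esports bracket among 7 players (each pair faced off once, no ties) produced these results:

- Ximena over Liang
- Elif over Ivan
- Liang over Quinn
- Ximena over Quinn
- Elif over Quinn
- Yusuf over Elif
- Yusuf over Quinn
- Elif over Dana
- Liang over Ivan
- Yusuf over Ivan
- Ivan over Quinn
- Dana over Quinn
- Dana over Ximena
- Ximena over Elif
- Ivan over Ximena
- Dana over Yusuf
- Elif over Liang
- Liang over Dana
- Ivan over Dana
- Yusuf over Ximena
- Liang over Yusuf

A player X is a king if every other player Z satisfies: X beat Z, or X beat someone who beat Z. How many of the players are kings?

6

Ivan reaches everyone (king).
Dana reaches everyone (king).
Quinn cannot reach Ivan, Dana, Liang, Elif, Ximena, Yusuf in two steps.
Liang reaches everyone (king).
Elif reaches everyone (king).
Ximena reaches everyone (king).
Yusuf reaches everyone (king).
Kings: Ivan, Dana, Liang, Elif, Ximena, Yusuf — 6.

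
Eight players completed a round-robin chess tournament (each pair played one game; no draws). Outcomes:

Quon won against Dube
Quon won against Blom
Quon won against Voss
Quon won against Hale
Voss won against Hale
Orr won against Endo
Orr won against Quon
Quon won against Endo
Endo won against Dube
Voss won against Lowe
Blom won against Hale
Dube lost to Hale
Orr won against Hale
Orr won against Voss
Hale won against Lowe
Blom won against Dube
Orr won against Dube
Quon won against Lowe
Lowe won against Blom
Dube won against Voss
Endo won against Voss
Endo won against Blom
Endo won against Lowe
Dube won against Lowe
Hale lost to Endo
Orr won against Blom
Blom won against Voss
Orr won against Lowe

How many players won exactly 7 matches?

1

Win totals: Hale 2, Lowe 1, Orr 7, Dube 2, Endo 5, Quon 6, Voss 2, Blom 3.
Exactly 7: Orr — 1 player.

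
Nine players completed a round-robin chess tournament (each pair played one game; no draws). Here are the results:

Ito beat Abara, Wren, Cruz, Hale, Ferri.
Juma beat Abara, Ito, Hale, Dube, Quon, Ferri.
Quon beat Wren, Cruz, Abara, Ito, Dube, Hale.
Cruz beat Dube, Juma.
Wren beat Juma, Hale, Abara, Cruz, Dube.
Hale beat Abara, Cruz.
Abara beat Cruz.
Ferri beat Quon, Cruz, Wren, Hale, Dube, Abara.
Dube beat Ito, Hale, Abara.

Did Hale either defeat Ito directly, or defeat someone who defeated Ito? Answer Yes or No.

Hale did not beat Ito directly.
Hale beat Abara, Cruz, but each of them lost to Ito. No two-step path.

No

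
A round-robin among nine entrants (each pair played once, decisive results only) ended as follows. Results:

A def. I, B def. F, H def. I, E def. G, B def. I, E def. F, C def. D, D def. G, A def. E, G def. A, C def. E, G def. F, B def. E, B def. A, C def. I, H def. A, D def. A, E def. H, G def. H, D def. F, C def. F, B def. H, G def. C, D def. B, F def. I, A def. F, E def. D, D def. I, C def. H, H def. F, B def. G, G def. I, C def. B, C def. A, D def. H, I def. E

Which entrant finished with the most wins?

C

Win totals: A 3, B 6, C 7, D 6, E 4, F 1, G 5, H 3, I 1.
C leads with 7 wins (next highest: 6).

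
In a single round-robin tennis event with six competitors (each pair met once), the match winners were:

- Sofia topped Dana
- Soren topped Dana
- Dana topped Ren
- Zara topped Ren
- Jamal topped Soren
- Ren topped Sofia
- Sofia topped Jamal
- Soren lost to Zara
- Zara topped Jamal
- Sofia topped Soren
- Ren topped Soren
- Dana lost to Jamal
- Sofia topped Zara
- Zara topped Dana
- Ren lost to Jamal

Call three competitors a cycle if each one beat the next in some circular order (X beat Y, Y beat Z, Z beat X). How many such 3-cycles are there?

4

Win totals: Sofia 4, Soren 1, Dana 1, Ren 2, Zara 4, Jamal 3.
A competitor with w wins dominates both others in C(w,2) triples; summing gives 6 + 0 + 0 + 1 + 6 + 3 = 16 transitive triples.
Total triples C(6,3) = 20, so cyclic triples = 20 − 16 = 4.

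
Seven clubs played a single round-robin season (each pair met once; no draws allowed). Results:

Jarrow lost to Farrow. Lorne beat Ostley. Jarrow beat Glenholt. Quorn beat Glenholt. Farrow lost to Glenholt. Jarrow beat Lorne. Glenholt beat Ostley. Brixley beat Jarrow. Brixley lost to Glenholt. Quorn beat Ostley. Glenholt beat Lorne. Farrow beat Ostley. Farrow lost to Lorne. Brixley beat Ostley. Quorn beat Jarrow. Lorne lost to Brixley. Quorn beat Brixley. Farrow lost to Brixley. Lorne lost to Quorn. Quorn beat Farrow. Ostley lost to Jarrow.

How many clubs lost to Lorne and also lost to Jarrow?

1

Lorne beat: Ostley, Farrow.
Jarrow beat: Glenholt, Ostley, Lorne.
Both beat: Ostley — 1.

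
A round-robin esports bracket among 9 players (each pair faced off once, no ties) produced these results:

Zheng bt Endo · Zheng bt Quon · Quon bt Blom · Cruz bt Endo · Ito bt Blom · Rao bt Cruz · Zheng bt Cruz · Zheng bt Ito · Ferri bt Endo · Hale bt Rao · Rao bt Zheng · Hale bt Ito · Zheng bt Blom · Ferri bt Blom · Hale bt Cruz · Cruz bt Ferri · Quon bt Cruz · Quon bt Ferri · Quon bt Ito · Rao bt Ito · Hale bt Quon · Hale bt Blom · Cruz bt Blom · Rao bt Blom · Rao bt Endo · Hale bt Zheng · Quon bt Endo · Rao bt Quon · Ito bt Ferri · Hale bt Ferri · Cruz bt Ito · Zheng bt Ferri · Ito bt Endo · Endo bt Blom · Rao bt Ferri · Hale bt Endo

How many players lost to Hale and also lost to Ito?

3

Hale beat: Quon, Blom, Rao, Endo, Ito, Zheng, Ferri, Cruz.
Ito beat: Blom, Endo, Ferri.
Both beat: Blom, Endo, Ferri — 3.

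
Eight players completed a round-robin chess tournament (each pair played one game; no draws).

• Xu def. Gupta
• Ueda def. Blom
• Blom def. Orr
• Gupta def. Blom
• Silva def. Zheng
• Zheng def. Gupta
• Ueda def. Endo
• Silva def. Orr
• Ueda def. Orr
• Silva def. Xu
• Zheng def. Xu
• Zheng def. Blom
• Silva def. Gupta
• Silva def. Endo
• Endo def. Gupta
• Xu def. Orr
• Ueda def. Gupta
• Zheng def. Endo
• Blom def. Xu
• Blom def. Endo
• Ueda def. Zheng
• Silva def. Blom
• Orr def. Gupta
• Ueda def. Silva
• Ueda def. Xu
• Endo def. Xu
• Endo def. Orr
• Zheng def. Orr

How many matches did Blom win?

Blom's results: beat Endo, Orr, Xu; lost to Zheng, Silva, Gupta, Ueda.
That is 3 wins.

3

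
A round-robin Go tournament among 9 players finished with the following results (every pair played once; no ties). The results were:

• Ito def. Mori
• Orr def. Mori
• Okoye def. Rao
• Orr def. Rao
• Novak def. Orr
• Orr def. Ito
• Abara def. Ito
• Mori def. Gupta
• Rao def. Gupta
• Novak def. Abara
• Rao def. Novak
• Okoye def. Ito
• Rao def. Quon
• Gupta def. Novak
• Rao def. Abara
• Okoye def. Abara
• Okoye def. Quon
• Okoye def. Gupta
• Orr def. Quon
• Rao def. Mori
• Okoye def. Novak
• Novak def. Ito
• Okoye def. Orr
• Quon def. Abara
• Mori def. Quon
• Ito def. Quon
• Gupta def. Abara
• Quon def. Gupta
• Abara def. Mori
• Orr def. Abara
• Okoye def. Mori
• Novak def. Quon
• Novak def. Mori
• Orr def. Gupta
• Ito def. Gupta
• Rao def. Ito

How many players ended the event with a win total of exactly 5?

1

Win totals: Orr 6, Quon 2, Ito 3, Okoye 8, Novak 5, Mori 2, Rao 6, Gupta 2, Abara 2.
Exactly 5: Novak — 1 player.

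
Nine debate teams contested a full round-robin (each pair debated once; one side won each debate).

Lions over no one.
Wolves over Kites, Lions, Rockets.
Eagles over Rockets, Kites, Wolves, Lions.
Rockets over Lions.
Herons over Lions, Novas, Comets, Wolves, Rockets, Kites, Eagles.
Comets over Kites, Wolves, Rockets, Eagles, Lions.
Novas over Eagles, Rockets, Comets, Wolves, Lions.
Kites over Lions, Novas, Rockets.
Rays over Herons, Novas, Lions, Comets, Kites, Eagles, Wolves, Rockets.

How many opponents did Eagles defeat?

4

Eagles' results: beat Rockets, Kites, Lions, Wolves; lost to Comets, Rays, Herons, Novas.
That is 4 wins.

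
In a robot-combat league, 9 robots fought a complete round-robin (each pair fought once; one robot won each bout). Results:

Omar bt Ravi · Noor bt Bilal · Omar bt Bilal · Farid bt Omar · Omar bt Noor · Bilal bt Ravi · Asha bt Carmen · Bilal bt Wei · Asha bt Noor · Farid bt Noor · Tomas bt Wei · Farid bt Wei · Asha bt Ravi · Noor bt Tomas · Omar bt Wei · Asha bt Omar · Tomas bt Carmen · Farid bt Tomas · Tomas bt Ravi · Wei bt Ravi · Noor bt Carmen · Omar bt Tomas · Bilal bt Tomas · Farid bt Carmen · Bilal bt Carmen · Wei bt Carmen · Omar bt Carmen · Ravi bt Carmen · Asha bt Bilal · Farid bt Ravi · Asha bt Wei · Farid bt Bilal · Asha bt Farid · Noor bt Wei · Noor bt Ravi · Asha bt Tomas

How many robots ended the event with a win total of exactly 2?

1

Win totals: Wei 2, Tomas 3, Asha 8, Ravi 1, Bilal 4, Noor 5, Farid 7, Carmen 0, Omar 6.
Exactly 2: Wei — 1 robot.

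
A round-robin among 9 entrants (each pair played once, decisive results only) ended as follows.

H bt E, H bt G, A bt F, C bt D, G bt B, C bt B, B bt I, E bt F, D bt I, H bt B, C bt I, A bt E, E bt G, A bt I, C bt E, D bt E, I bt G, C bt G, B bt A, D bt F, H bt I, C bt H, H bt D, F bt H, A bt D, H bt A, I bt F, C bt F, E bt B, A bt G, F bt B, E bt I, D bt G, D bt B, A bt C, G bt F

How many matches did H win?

H's results: beat A, B, D, E, G, I; lost to C, F.
That is 6 wins.

6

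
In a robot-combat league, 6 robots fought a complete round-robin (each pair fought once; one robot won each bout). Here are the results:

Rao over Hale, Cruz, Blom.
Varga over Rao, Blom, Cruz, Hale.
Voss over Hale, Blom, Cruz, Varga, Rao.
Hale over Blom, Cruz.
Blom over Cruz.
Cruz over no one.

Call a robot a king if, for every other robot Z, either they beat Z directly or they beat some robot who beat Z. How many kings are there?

Rao cannot reach Varga, Voss in two steps.
Blom cannot reach Rao, Varga, Hale, Voss in two steps.
Cruz cannot reach Rao, Blom, Varga, Hale, Voss in two steps.
Varga cannot reach Voss in two steps.
Hale cannot reach Rao, Varga, Voss in two steps.
Voss reaches everyone (king).
Kings: Voss — 1.

1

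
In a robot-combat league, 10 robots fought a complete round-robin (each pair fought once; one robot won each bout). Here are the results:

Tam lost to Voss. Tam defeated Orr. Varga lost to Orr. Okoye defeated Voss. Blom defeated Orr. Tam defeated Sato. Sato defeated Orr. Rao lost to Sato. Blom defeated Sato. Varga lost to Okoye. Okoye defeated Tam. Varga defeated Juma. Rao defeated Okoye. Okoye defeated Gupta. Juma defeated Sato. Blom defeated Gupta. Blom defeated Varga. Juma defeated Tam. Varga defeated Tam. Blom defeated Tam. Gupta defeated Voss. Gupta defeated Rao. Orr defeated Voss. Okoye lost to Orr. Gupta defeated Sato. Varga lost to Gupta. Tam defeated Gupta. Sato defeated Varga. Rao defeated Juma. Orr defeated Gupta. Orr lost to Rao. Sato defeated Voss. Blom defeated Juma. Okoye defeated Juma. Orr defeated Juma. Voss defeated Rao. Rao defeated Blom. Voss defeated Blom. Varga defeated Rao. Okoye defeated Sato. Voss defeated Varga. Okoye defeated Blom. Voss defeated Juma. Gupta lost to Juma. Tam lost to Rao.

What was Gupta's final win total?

Gupta's results: beat Rao, Varga, Voss, Sato; lost to Juma, Tam, Okoye, Orr, Blom.
That is 4 wins.

4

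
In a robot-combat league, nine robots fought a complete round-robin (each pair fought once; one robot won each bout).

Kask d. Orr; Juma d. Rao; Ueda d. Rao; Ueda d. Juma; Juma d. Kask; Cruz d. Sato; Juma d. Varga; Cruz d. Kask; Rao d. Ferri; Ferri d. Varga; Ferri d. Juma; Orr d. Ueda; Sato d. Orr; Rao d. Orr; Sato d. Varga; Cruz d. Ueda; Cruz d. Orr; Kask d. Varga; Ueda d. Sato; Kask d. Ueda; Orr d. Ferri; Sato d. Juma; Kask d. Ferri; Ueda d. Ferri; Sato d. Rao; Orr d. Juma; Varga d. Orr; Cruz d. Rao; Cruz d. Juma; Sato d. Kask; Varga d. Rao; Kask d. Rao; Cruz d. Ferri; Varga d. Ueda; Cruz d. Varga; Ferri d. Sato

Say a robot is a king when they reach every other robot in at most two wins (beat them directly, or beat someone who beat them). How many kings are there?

1

Orr cannot reach Cruz in two steps.
Ferri cannot reach Cruz in two steps.
Rao cannot reach Kask, Cruz in two steps.
Kask cannot reach Cruz in two steps.
Varga cannot reach Kask, Cruz in two steps.
Ueda cannot reach Cruz in two steps.
Cruz reaches everyone (king).
Sato cannot reach Cruz in two steps.
Juma cannot reach Cruz, Sato in two steps.
Kings: Cruz — 1.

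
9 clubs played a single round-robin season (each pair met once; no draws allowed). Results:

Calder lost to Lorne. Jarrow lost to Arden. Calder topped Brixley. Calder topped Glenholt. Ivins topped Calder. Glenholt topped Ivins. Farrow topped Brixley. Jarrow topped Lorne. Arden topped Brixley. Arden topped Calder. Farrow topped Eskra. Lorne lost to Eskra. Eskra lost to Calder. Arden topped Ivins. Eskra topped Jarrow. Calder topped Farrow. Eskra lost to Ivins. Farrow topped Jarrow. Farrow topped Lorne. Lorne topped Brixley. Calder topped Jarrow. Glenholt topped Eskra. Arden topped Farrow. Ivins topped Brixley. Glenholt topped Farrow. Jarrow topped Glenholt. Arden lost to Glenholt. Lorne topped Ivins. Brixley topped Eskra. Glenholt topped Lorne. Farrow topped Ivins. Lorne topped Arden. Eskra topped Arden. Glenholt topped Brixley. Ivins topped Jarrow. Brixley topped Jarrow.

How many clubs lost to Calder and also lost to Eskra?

Calder beat: Jarrow, Eskra, Glenholt, Farrow, Brixley.
Eskra beat: Jarrow, Lorne, Arden.
Both beat: Jarrow — 1.

1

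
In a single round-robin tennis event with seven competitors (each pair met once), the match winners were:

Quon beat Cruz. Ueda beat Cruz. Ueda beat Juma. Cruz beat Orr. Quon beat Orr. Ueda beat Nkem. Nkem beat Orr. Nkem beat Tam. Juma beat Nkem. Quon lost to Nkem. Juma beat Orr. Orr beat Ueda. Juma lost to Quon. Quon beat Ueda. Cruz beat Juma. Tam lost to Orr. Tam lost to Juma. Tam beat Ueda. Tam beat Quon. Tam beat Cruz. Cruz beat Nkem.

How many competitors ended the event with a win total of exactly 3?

5

Win totals: Tam 3, Nkem 3, Juma 3, Quon 4, Orr 2, Ueda 3, Cruz 3.
Exactly 3: Tam, Nkem, Juma, Ueda, Cruz — 5 competitors.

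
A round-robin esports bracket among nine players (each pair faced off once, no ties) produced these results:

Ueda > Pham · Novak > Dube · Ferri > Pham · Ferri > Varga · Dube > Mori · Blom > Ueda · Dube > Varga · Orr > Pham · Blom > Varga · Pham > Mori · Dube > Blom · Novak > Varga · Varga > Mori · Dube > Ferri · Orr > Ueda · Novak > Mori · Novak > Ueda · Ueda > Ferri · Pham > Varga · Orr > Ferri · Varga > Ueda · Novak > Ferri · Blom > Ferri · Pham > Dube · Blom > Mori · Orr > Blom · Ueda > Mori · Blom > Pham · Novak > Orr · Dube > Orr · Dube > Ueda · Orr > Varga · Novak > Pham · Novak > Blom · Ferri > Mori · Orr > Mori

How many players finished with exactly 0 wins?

1

Win totals: Ueda 3, Dube 6, Pham 3, Mori 0, Ferri 3, Varga 2, Blom 5, Orr 6, Novak 8.
Exactly 0: Mori — 1 player.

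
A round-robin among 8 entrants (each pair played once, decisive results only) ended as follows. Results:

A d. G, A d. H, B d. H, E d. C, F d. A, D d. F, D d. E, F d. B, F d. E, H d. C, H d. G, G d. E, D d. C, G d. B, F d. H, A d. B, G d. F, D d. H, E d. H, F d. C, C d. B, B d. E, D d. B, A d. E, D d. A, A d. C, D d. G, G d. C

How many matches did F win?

5

F's results: beat A, B, C, E, H; lost to D, G.
That is 5 wins.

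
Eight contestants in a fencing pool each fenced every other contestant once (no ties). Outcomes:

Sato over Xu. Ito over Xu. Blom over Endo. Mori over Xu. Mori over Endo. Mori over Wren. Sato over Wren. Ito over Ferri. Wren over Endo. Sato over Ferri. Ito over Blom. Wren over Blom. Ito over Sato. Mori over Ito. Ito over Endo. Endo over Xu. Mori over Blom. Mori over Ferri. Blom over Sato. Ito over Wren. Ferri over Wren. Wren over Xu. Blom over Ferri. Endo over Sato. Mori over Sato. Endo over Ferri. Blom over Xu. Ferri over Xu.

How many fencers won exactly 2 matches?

1

Win totals: Xu 0, Endo 3, Ferri 2, Sato 3, Wren 3, Mori 7, Ito 6, Blom 4.
Exactly 2: Ferri — 1 fencer.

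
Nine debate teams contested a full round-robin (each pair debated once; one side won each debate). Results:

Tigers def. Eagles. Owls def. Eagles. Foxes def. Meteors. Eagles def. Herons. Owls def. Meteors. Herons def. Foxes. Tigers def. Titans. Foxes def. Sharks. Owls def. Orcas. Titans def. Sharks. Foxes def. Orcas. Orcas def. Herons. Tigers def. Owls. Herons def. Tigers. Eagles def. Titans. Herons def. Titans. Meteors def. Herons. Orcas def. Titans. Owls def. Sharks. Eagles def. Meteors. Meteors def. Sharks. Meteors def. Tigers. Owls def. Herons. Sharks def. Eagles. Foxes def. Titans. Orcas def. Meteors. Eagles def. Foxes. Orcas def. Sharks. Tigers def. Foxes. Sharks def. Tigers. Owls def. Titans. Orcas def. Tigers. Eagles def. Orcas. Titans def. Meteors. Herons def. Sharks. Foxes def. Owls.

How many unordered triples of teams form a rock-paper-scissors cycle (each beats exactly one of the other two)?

22

Win totals: Titans 2, Eagles 5, Owls 6, Tigers 4, Orcas 5, Meteors 3, Herons 4, Sharks 2, Foxes 5.
A team with w wins dominates both others in C(w,2) triples; summing gives 1 + 10 + 15 + 6 + 10 + 3 + 6 + 1 + 10 = 62 transitive triples.
Total triples C(9,3) = 84, so cyclic triples = 84 − 62 = 22.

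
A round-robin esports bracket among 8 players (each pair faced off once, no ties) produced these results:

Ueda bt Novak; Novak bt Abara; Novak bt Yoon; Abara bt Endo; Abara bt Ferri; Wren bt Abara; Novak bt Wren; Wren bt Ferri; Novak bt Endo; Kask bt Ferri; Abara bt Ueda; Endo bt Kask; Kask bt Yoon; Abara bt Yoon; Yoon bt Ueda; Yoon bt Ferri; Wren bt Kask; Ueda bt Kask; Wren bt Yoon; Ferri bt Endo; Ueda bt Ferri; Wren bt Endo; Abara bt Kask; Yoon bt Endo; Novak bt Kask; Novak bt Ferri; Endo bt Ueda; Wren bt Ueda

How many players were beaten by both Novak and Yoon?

Novak beat: Abara, Ferri, Endo, Wren, Yoon, Kask.
Yoon beat: Ferri, Endo, Ueda.
Both beat: Ferri, Endo — 2.

2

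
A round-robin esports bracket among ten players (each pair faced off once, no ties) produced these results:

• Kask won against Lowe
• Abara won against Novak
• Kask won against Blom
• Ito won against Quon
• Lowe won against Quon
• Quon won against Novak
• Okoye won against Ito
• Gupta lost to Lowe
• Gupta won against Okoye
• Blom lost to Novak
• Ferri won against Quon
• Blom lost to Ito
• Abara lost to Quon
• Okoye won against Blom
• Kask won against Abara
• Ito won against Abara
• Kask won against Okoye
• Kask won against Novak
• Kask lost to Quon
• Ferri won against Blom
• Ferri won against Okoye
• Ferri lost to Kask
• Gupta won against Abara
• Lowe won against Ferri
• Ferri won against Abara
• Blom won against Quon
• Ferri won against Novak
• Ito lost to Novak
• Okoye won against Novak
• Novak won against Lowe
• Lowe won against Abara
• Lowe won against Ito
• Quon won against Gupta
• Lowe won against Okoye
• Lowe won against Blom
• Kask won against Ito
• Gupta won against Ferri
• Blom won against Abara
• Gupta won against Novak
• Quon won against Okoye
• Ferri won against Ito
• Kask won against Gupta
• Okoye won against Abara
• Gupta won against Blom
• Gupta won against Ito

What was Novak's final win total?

Novak's results: beat Blom, Ito, Lowe; lost to Okoye, Kask, Ferri, Abara, Quon, Gupta.
That is 3 wins.

3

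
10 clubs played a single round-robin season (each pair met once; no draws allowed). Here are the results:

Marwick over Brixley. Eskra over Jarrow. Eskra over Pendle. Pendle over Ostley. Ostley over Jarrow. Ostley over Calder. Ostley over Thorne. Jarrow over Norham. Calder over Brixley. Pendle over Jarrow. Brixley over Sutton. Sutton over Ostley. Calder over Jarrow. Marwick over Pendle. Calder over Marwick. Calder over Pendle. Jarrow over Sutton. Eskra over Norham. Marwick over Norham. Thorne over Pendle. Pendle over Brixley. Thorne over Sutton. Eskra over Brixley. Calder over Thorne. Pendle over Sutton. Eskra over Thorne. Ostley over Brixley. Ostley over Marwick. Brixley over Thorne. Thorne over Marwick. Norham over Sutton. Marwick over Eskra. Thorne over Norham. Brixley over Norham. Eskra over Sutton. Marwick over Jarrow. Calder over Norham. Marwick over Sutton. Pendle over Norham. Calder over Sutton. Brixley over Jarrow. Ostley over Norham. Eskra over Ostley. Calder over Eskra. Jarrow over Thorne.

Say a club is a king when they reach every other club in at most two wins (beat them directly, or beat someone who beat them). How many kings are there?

3

Calder reaches everyone (king).
Brixley cannot reach Calder, Eskra in two steps.
Pendle cannot reach Eskra in two steps.
Sutton cannot reach Pendle, Eskra in two steps.
Jarrow cannot reach Calder, Brixley, Eskra in two steps.
Thorne cannot reach Calder in two steps.
Ostley reaches everyone (king).
Eskra reaches everyone (king).
Marwick cannot reach Calder in two steps.
Norham cannot reach Calder, Brixley, Pendle, Jarrow, Thorne, Eskra, Marwick in two steps.
Kings: Calder, Ostley, Eskra — 3.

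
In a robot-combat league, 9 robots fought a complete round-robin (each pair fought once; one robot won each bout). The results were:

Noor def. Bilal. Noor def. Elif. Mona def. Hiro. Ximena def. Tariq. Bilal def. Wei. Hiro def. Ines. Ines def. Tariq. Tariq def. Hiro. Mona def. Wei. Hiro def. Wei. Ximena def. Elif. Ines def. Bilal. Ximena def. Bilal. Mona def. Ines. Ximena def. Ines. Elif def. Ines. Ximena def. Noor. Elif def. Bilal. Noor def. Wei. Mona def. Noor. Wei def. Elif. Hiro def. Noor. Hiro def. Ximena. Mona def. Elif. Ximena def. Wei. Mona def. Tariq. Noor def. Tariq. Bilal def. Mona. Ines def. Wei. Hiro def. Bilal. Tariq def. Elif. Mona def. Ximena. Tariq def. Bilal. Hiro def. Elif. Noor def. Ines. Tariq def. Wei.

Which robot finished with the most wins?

Win totals: Noor 5, Hiro 6, Ximena 6, Tariq 4, Mona 7, Ines 3, Wei 1, Bilal 2, Elif 2.
Mona leads with 7 wins (next highest: 6).

Mona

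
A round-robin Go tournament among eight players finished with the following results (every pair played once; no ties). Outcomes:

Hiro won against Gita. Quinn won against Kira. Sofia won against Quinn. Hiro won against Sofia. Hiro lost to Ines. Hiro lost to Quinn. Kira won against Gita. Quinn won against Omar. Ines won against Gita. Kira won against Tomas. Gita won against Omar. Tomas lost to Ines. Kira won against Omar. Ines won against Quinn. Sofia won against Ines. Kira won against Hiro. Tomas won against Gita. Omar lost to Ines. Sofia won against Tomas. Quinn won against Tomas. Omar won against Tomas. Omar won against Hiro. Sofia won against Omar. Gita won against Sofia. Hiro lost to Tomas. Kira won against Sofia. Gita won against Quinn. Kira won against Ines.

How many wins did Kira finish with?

6

Kira's results: beat Ines, Sofia, Omar, Hiro, Gita, Tomas; lost to Quinn.
That is 6 wins.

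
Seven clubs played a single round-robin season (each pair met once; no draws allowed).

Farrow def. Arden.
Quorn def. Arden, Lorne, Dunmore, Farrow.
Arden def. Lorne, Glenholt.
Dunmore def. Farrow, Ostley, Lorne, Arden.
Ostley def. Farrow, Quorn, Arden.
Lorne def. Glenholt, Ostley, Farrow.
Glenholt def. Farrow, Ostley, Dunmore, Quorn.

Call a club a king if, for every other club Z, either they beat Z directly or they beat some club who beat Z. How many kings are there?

6

Glenholt reaches everyone (king).
Arden reaches everyone (king).
Farrow cannot reach Quorn, Ostley, Dunmore in two steps.
Quorn reaches everyone (king).
Lorne reaches everyone (king).
Ostley reaches everyone (king).
Dunmore reaches everyone (king).
Kings: Glenholt, Arden, Quorn, Lorne, Ostley, Dunmore — 6.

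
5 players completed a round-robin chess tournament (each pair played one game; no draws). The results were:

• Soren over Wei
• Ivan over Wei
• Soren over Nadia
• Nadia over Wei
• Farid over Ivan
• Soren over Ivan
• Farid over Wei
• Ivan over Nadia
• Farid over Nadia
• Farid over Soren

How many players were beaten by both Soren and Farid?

3

Soren beat: Ivan, Wei, Nadia.
Farid beat: Soren, Ivan, Wei, Nadia.
Both beat: Ivan, Wei, Nadia — 3.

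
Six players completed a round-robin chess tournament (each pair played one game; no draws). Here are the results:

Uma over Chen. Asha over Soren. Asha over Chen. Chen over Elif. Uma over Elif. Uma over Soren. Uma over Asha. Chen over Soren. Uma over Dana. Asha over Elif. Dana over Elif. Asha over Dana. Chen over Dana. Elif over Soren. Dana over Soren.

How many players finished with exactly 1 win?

Win totals: Asha 4, Dana 2, Uma 5, Elif 1, Soren 0, Chen 3.
Exactly 1: Elif — 1 player.

1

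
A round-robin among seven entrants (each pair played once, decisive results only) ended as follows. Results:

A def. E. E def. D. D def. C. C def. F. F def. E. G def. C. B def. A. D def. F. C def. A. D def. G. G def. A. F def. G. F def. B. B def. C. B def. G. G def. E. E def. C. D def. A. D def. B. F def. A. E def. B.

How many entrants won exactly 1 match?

Win totals: A 1, B 3, C 2, D 5, E 3, F 4, G 3.
Exactly 1: A — 1 entrant.

1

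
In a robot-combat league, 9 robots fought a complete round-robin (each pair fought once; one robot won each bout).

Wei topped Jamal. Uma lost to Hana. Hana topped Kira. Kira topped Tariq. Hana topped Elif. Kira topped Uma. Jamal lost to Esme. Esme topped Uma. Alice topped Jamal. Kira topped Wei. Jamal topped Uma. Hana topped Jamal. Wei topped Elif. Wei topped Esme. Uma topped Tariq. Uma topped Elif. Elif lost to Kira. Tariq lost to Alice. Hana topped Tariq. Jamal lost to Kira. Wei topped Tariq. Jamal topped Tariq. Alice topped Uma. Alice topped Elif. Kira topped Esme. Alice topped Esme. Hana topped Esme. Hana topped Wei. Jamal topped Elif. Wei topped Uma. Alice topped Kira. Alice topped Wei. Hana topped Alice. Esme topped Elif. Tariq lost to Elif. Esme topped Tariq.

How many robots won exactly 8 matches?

1

Win totals: Wei 5, Elif 1, Alice 7, Uma 2, Hana 8, Tariq 0, Jamal 3, Esme 4, Kira 6.
Exactly 8: Hana — 1 robot.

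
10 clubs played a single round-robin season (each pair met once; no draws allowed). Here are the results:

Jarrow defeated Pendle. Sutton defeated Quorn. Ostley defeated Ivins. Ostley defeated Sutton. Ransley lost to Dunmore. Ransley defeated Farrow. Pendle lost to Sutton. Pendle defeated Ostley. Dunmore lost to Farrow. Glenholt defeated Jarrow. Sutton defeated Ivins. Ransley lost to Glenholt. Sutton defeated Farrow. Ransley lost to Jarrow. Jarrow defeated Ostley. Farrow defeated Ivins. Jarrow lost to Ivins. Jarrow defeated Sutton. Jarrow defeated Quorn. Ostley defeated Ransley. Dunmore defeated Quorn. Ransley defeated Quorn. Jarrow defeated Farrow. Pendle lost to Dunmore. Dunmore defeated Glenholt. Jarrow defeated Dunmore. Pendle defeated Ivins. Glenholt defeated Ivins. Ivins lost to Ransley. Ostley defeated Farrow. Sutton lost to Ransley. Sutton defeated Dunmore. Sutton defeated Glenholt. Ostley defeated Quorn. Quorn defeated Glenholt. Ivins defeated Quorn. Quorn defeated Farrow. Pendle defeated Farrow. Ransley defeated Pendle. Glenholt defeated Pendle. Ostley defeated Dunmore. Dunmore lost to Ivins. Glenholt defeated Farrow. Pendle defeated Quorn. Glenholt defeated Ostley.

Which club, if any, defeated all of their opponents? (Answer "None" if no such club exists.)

None

Highest win total is Jarrow with 7 (out of 9 possible).
Jarrow lost to Glenholt, Ivins, so no club went undefeated.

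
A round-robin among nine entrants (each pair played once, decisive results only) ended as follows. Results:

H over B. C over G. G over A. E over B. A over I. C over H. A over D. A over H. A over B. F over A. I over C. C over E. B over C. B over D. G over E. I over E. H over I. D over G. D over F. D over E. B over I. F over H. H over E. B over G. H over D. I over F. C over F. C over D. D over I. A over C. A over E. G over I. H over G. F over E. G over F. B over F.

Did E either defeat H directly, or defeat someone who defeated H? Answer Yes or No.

E did not beat H directly.
E beat B, but each of them lost to H. No two-step path.

No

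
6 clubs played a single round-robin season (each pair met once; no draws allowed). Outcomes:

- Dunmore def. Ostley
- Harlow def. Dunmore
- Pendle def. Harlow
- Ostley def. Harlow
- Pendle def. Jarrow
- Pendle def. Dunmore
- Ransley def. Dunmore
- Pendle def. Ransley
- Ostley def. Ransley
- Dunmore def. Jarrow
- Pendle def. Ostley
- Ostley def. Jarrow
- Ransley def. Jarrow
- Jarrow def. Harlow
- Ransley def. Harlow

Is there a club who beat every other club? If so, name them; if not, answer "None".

Pendle has 5 wins out of 5 opponents — a perfect record.

Pendle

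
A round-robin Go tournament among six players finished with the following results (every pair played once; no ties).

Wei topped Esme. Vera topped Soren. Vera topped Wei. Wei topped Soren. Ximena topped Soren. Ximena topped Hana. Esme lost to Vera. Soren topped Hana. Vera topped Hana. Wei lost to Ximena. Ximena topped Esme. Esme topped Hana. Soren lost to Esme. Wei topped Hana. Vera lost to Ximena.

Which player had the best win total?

Ximena

Win totals: Esme 2, Ximena 5, Hana 0, Wei 3, Vera 4, Soren 1.
Ximena leads with 5 wins (next highest: 4).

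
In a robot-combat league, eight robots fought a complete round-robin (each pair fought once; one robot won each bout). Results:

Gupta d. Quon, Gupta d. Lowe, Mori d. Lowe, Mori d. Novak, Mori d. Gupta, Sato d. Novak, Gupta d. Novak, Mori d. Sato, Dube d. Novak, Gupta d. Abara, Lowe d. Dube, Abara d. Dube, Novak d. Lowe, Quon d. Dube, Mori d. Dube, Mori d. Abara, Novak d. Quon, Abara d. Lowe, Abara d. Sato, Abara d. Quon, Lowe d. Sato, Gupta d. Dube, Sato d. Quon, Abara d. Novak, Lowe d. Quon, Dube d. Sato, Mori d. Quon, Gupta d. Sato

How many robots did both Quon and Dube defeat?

Quon beat: Dube.
Dube beat: Novak, Sato.
No one was beaten by both.

0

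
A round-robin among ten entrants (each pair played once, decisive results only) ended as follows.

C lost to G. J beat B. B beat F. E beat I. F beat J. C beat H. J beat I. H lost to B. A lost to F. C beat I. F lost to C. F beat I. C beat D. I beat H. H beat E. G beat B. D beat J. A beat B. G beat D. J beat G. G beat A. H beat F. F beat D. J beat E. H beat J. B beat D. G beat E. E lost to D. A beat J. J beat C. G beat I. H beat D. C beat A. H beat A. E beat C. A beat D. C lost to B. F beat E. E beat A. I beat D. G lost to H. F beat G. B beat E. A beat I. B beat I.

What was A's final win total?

A's results: beat B, D, I, J; lost to C, E, F, G, H.
That is 4 wins.

4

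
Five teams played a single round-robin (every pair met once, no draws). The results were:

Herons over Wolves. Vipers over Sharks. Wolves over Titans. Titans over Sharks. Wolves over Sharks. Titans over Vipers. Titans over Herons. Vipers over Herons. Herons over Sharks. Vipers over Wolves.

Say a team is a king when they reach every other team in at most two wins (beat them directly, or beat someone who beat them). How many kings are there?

Wolves reaches everyone (king).
Titans reaches everyone (king).
Herons cannot reach Vipers in two steps.
Sharks cannot reach Wolves, Titans, Herons, Vipers in two steps.
Vipers reaches everyone (king).
Kings: Wolves, Titans, Vipers — 3.

3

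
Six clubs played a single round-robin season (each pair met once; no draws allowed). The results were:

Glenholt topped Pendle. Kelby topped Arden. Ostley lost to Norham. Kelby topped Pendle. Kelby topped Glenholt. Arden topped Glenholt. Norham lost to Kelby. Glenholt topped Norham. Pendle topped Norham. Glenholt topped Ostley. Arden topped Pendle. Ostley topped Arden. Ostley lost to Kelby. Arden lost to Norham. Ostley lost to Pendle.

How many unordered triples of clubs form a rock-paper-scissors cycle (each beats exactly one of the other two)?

Of the C(6,3) = 20 triples, the cyclic ones are: {Norham, Glenholt, Arden}; {Norham, Pendle, Arden}; {Glenholt, Ostley, Arden}; {Ostley, Pendle, Arden}.
That is 4.

4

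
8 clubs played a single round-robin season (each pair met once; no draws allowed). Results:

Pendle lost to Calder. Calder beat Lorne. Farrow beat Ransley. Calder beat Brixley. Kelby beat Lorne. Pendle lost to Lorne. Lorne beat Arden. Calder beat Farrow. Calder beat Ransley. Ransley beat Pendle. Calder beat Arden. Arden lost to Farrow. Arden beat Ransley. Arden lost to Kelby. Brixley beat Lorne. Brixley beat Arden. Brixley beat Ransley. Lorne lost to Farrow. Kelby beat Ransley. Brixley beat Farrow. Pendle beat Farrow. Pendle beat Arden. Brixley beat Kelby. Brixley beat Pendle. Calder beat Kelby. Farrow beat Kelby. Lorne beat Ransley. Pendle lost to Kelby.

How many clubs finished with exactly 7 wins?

1

Win totals: Pendle 2, Arden 1, Calder 7, Lorne 3, Ransley 1, Kelby 4, Brixley 6, Farrow 4.
Exactly 7: Calder — 1 club.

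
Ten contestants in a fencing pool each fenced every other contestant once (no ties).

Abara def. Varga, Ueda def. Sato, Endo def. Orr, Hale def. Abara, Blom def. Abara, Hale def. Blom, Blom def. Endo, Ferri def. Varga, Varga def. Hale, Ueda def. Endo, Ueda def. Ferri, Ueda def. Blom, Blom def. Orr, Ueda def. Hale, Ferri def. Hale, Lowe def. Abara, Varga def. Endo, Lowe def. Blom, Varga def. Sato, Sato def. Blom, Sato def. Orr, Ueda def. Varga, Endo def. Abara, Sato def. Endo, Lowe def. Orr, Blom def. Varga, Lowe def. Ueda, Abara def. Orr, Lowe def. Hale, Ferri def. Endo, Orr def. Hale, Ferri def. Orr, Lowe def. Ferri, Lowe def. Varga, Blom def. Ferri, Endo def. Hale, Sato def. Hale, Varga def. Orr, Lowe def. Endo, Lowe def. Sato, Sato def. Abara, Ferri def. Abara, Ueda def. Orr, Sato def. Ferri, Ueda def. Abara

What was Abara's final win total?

2

Abara's results: beat Varga, Orr; lost to Lowe, Blom, Endo, Ueda, Hale, Sato, Ferri.
That is 2 wins.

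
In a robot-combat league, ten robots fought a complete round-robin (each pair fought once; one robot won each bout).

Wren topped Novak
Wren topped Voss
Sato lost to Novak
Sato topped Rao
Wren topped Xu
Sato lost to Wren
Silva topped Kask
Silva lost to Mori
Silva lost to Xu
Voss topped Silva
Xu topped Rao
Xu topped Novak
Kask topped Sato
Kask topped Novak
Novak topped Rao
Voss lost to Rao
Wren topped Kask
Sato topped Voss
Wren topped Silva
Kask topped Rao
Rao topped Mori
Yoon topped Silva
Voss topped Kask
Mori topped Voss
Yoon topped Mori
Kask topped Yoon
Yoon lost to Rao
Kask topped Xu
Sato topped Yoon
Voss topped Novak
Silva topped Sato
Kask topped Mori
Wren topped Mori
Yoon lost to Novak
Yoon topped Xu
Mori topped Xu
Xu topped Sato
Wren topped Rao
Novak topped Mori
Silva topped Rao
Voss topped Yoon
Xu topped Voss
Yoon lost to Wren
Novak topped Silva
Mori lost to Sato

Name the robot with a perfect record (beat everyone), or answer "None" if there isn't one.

Wren

Wren has 9 wins out of 9 opponents — a perfect record.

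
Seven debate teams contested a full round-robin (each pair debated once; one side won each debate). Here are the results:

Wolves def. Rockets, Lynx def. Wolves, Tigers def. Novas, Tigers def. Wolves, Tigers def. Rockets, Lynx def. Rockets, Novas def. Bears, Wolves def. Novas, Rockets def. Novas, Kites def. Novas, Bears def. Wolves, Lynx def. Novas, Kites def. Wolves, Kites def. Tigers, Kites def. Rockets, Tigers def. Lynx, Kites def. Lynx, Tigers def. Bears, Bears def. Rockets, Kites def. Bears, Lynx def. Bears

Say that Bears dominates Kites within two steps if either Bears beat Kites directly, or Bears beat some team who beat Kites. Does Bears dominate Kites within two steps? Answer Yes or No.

Bears did not beat Kites directly.
Bears beat Rockets, Wolves, but each of them lost to Kites. No two-step path.

No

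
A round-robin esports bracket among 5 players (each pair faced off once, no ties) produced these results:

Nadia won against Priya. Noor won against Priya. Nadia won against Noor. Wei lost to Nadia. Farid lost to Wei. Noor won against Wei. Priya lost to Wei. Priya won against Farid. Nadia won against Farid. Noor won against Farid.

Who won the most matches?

Nadia

Win totals: Noor 3, Farid 0, Priya 1, Nadia 4, Wei 2.
Nadia leads with 4 wins (next highest: 3).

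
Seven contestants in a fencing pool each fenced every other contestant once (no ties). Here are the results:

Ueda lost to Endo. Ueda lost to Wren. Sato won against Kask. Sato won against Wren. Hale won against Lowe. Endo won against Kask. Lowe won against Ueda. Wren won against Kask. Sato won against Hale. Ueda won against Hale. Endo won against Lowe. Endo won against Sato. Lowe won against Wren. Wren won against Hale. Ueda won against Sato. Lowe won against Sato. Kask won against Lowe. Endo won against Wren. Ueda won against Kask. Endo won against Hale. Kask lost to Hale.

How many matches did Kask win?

1

Kask's results: beat Lowe; lost to Ueda, Wren, Endo, Sato, Hale.
That is 1 win.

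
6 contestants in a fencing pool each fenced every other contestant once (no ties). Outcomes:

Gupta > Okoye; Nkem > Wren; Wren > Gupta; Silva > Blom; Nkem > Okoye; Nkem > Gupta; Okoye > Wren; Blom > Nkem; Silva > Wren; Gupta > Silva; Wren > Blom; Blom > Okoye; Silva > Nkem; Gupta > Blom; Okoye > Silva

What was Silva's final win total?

Silva's results: beat Nkem, Blom, Wren; lost to Gupta, Okoye.
That is 3 wins.

3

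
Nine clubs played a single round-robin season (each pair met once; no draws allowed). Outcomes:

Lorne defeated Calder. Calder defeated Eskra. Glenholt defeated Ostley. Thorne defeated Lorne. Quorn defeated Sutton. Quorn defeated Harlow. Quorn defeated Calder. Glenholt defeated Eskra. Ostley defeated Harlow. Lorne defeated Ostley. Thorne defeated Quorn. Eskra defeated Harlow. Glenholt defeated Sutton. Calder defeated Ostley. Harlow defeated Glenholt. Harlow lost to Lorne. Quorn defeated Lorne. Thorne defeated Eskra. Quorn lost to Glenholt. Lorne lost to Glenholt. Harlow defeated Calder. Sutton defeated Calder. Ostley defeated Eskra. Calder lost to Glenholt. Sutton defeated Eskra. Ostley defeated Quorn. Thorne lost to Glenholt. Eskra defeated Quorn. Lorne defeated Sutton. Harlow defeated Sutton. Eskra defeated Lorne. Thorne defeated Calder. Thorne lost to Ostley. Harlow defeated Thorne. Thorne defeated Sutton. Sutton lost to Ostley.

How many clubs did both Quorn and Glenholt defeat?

Quorn beat: Lorne, Sutton, Calder, Harlow.
Glenholt beat: Quorn, Lorne, Thorne, Sutton, Ostley, Eskra, Calder.
Both beat: Lorne, Sutton, Calder — 3.

3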